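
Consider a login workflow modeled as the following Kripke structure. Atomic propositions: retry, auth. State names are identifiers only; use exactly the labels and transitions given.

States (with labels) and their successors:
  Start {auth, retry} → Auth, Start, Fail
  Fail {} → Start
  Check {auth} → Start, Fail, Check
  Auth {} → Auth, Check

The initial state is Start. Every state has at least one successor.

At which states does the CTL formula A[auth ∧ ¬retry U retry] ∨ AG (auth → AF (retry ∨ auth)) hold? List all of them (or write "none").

States satisfying auth ∧ ¬retry: {Check}.
States satisfying retry: {Start}.
States satisfying A[auth ∧ ¬retry U retry]: {Start}.
States satisfying auth → AF (retry ∨ auth): {Start, Fail, Check, Auth}.
States satisfying AG (auth → AF (retry ∨ auth)): {Start, Fail, Check, Auth}.
States satisfying A[auth ∧ ¬retry U retry] ∨ AG (auth → AF (retry ∨ auth)): {Start, Fail, Check, Auth}.

{Start, Fail, Check, Auth}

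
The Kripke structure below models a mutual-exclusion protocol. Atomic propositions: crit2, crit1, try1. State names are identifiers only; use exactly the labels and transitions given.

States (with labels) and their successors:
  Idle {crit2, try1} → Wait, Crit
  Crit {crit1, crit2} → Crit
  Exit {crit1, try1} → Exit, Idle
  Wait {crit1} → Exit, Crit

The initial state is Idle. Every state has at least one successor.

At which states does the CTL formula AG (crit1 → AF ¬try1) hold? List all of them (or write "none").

States satisfying crit1 → AF ¬try1: {Idle, Crit, Wait}.
States satisfying AG (crit1 → AF ¬try1): {Crit}.

{Crit}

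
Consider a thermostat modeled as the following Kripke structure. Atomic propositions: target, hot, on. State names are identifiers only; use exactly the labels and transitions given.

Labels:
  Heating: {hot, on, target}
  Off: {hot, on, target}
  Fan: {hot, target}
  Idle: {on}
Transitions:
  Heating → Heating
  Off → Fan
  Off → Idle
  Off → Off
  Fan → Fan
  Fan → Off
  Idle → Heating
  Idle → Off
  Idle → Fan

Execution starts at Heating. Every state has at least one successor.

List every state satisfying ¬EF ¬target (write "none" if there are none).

{Heating}

States satisfying ¬target: {Idle}.
States satisfying EF ¬target: {Off, Fan, Idle}.
States satisfying ¬EF ¬target: {Heating}.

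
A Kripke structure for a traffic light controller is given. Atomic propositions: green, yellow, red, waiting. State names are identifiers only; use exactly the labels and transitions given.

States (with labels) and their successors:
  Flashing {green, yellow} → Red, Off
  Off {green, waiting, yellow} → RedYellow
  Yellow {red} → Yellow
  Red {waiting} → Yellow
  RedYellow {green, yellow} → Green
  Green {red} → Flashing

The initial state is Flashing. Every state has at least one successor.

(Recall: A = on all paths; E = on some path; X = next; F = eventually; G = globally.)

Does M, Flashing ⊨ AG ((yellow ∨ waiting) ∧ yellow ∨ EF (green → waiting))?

Yes

States satisfying (yellow ∨ waiting) ∧ yellow ∨ EF (green → waiting): {Flashing, Off, Yellow, Red, RedYellow, Green}.
States satisfying AG ((yellow ∨ waiting) ∧ yellow ∨ EF (green → waiting)): {Flashing, Off, Yellow, Red, RedYellow, Green}.
Every state reachable from Flashing satisfies (yellow ∨ waiting) ∧ yellow ∨ EF (green → waiting).
Flashing ∈ Sat(AG ((yellow ∨ waiting) ∧ yellow ∨ EF (green → waiting))).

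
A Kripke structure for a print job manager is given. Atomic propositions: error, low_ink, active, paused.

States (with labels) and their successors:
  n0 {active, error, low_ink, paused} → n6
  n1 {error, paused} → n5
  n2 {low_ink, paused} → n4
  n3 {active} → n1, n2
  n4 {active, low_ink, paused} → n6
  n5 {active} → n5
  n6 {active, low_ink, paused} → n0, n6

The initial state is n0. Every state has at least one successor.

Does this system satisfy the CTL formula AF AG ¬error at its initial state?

Violated

States satisfying AG ¬error: {n5}.
States satisfying AF AG ¬error: {n1, n5}.
There is a path from n0 along which AG ¬error never holds.
n0 ∉ Sat(AF AG ¬error).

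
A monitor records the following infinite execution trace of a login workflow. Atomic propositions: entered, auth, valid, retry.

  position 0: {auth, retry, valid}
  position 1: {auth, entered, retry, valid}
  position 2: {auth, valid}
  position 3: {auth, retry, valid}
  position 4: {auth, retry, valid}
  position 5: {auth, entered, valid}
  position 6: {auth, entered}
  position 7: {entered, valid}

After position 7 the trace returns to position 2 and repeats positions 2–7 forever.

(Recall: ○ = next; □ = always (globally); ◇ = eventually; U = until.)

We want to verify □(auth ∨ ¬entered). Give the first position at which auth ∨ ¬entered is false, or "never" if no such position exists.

Check auth ∨ ¬entered at each position in order: 0 ✓, 1 ✓, 2 ✓, 3 ✓, 4 ✓, 5 ✓, 6 ✓.
At position 7 the labels are {entered, valid}, so auth ∨ ¬entered is false there. This is the first violation.

7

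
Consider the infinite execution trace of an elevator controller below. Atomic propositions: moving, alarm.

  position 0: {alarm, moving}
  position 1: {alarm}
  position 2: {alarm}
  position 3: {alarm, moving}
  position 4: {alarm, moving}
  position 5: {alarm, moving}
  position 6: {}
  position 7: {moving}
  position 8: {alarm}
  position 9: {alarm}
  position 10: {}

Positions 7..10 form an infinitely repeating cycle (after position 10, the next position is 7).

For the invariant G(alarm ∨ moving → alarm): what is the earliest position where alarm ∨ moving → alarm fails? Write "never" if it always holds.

Check alarm ∨ moving → alarm at each position in order: 0 ✓, 1 ✓, 2 ✓, 3 ✓, 4 ✓, 5 ✓, 6 ✓.
At position 7 the labels are {moving}, so alarm ∨ moving → alarm is false there. This is the first violation.

7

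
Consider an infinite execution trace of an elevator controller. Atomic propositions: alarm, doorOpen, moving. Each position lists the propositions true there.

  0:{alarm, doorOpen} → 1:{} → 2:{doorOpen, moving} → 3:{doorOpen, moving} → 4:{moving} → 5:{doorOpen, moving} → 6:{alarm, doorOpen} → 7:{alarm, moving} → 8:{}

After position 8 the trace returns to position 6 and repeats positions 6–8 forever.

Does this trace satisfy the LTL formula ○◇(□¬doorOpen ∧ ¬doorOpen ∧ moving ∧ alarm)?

The position after 0 is 1; ◇(□¬doorOpen ∧ ¬doorOpen ∧ moving ∧ alarm) is false there.

Violated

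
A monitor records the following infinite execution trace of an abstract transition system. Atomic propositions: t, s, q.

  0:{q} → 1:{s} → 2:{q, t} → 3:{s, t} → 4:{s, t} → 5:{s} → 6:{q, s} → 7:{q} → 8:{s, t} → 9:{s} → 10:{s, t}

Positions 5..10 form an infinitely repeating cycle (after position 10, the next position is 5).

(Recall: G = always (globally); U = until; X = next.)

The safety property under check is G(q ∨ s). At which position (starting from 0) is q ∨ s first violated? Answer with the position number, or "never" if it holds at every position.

never

q ∨ s holds at every position 0..10, and those are all the positions the trace ever visits, so the invariant G(q ∨ s) is never violated.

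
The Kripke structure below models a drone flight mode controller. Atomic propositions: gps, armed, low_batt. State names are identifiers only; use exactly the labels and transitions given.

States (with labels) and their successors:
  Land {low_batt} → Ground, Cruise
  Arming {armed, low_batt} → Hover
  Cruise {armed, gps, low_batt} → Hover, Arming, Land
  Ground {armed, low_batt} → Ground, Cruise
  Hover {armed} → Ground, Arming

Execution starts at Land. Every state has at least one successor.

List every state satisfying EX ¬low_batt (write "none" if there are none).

{Arming, Cruise}

States satisfying ¬low_batt: {Hover}.
States satisfying EX ¬low_batt: {Arming, Cruise}.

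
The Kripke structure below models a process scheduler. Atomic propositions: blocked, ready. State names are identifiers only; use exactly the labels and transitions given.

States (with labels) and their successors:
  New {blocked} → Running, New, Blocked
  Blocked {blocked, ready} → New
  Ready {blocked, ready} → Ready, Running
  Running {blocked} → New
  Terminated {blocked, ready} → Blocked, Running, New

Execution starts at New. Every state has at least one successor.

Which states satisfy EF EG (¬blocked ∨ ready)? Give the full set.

{Ready}

States satisfying EG (¬blocked ∨ ready): {Ready}.
States satisfying EF EG (¬blocked ∨ ready): {Ready}.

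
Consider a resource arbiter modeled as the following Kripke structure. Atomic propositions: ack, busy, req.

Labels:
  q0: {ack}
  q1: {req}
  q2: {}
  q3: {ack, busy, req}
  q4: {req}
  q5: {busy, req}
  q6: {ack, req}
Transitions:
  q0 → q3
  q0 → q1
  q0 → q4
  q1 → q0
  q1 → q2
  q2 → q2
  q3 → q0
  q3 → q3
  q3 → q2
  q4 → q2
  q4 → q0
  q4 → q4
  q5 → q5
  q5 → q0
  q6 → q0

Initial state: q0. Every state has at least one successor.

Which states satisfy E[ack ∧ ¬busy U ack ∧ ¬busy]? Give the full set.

States satisfying ack ∧ ¬busy: {q0, q6}.
States satisfying E[ack ∧ ¬busy U ack ∧ ¬busy]: {q0, q6}.

{q0, q6}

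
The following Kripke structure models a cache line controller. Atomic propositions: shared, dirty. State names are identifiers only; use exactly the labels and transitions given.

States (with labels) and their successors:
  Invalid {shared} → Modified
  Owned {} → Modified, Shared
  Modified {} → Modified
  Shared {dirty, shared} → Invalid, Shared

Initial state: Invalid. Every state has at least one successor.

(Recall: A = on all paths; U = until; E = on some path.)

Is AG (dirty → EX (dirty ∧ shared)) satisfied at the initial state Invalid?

States satisfying dirty → EX (dirty ∧ shared): {Invalid, Owned, Modified, Shared}.
States satisfying AG (dirty → EX (dirty ∧ shared)): {Invalid, Owned, Modified, Shared}.
Every state reachable from Invalid satisfies dirty → EX (dirty ∧ shared).
Invalid ∈ Sat(AG (dirty → EX (dirty ∧ shared))).

Yes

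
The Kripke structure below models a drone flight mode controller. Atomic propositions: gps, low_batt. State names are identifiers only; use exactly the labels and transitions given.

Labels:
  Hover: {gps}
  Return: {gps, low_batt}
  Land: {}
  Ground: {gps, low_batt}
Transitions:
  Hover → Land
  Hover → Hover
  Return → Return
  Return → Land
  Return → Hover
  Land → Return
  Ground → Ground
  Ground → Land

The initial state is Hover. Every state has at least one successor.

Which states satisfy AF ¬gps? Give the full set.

States satisfying ¬gps: {Land}.
States satisfying AF ¬gps: {Land}.

{Land}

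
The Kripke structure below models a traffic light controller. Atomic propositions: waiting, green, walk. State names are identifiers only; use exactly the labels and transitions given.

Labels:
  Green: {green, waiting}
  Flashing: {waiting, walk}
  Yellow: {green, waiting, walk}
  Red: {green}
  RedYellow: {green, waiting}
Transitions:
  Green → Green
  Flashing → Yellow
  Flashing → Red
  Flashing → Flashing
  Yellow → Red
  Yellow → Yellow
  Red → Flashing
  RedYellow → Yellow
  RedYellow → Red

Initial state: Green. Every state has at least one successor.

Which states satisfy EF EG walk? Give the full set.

States satisfying EG walk: {Flashing, Yellow}.
States satisfying EF EG walk: {Flashing, Yellow, Red, RedYellow}.

{Flashing, Yellow, Red, RedYellow}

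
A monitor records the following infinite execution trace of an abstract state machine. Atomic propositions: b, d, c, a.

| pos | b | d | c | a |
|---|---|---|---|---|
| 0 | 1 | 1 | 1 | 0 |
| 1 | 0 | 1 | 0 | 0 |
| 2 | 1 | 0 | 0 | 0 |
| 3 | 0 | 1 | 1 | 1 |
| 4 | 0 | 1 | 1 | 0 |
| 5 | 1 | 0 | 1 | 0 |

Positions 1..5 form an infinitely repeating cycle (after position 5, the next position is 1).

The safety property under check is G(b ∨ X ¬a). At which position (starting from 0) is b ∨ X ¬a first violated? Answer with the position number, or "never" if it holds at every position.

b ∨ X ¬a holds at every position 0..5, and those are all the positions the trace ever visits, so the invariant G(b ∨ X ¬a) is never violated.

never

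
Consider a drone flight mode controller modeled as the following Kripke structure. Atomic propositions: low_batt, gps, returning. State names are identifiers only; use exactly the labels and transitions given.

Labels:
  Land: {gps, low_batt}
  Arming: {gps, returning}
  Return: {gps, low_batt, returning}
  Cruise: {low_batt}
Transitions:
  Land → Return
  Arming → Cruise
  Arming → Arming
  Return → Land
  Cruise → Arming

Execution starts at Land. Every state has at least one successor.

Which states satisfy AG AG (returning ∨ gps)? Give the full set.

{Land, Return}

States satisfying AG (returning ∨ gps): {Land, Return}.
States satisfying AG AG (returning ∨ gps): {Land, Return}.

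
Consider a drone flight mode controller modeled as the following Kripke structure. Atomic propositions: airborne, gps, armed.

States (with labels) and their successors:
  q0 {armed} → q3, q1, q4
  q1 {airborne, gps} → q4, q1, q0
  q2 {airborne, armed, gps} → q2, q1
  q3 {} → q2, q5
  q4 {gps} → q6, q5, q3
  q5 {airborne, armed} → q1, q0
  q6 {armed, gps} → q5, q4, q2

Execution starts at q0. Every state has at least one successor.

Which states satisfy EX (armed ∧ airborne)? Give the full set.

States satisfying armed ∧ airborne: {q2, q5}.
States satisfying EX (armed ∧ airborne): {q2, q3, q4, q6}.

{q2, q3, q4, q6}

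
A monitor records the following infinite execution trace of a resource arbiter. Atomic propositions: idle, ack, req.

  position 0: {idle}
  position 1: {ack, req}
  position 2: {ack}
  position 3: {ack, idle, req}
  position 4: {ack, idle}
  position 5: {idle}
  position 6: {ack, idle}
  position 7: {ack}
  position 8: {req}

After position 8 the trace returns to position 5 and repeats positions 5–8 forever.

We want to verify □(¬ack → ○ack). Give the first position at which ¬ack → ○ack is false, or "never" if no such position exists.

Check ¬ack → ○ack at each position in order: 0 ✓, 1 ✓, 2 ✓, 3 ✓, 4 ✓, 5 ✓, 6 ✓, 7 ✓.
At position 8 the labels are {req} and the next position 5 has {idle}, so ¬ack → ○ack is false there. This is the first violation.

8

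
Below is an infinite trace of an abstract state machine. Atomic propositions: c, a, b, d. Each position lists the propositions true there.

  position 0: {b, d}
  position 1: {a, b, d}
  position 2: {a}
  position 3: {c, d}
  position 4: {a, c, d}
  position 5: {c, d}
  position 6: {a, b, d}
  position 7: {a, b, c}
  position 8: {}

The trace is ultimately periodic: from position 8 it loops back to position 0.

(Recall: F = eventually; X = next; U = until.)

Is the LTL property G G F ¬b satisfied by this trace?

Holds

G F ¬b holds at every position 0..8, and those are all positions ever visited, so G G F ¬b holds.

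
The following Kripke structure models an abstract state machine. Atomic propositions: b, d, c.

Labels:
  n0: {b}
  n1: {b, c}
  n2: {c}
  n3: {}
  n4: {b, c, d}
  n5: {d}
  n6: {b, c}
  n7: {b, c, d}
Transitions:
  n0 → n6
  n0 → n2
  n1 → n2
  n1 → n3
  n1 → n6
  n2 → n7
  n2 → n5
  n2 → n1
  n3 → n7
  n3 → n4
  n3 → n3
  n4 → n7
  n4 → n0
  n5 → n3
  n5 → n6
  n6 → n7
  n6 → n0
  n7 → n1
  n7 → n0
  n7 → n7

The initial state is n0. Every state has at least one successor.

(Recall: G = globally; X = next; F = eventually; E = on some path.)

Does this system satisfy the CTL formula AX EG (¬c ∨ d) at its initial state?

States satisfying EG (¬c ∨ d): {n3, n4, n5, n7}.
States satisfying AX EG (¬c ∨ d): {n3}.
n0 ∉ Sat(AX EG (¬c ∨ d)).

Violated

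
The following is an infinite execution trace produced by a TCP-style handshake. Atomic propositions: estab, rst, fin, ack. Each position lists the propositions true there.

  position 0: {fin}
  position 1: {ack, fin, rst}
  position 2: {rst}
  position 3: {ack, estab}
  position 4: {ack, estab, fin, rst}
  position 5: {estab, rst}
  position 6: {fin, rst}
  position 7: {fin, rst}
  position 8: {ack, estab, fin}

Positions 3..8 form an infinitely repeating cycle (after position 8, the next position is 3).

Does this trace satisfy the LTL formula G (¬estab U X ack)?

¬estab U X ack must hold at every position from 0 onward. It fails at position 4, so G (¬estab U X ack) is false.

No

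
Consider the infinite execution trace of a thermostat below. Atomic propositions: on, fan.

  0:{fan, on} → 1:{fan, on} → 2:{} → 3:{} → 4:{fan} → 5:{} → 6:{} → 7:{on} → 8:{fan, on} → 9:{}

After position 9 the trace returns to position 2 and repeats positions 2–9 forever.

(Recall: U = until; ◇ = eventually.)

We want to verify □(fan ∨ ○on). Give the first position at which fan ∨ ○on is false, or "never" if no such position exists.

2

Check fan ∨ ○on at each position in order: 0 ✓, 1 ✓.
At position 2 the labels are {} and the next position 3 has {}, so fan ∨ ○on is false there. This is the first violation.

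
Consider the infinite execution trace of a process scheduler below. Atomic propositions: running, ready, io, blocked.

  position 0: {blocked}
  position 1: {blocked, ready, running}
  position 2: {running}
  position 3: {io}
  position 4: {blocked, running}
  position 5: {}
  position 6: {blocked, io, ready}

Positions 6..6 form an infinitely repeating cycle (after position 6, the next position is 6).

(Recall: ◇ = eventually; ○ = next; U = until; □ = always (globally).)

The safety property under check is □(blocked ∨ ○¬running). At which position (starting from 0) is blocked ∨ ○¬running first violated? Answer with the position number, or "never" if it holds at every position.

Check blocked ∨ ○¬running at each position in order: 0 ✓, 1 ✓, 2 ✓.
At position 3 the labels are {io} and the next position 4 has {blocked, running}, so blocked ∨ ○¬running is false there. This is the first violation.

3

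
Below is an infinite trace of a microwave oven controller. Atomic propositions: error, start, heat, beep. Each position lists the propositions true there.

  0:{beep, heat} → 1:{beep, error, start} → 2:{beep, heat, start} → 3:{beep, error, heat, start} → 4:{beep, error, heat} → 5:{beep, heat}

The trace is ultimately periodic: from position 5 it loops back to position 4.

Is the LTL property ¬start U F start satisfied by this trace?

Walking from position 0: F start first holds at position 0, and ¬start holds at every earlier position along the way, so ¬start U F start holds.

Satisfied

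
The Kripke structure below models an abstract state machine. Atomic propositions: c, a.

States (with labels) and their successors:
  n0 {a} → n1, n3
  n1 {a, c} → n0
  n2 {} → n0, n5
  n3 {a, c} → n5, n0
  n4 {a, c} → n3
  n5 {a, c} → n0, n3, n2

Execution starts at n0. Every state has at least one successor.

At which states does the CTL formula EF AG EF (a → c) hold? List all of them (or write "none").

{n0, n1, n2, n3, n4, n5}

States satisfying AG EF (a → c): {n0, n1, n2, n3, n4, n5}.
States satisfying EF AG EF (a → c): {n0, n1, n2, n3, n4, n5}.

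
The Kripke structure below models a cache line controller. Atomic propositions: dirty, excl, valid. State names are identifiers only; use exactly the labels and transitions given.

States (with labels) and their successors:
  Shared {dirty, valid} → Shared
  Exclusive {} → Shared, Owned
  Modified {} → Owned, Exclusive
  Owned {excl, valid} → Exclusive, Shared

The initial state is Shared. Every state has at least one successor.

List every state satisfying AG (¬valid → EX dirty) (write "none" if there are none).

{Shared, Exclusive, Owned}

States satisfying ¬valid → EX dirty: {Shared, Exclusive, Owned}.
States satisfying AG (¬valid → EX dirty): {Shared, Exclusive, Owned}.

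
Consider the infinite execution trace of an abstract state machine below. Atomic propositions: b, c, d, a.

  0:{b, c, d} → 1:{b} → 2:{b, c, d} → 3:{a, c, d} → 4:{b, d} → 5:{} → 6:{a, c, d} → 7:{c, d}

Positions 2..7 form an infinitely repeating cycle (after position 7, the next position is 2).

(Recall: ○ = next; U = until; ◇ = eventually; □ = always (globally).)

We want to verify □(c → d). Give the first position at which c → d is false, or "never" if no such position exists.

c → d holds at every position 0..7, and those are all the positions the trace ever visits, so the invariant □(c → d) is never violated.

never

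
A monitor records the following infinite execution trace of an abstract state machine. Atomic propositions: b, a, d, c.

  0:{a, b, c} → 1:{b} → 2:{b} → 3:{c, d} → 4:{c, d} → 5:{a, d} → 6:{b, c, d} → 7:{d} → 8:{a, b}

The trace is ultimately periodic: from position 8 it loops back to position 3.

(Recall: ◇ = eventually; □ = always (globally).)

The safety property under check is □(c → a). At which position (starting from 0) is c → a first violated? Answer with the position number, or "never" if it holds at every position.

Check c → a at each position in order: 0 ✓, 1 ✓, 2 ✓.
At position 3 the labels are {c, d}, so c → a is false there. This is the first violation.

3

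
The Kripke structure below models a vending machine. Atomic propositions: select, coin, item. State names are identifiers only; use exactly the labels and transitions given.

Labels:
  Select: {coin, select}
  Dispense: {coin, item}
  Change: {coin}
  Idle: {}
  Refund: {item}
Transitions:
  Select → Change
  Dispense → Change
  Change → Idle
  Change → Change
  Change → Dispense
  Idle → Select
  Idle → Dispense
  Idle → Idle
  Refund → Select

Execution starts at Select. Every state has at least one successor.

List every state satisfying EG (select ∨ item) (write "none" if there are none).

none

States satisfying select ∨ item: {Select, Dispense, Refund}.
States satisfying EG (select ∨ item): ∅.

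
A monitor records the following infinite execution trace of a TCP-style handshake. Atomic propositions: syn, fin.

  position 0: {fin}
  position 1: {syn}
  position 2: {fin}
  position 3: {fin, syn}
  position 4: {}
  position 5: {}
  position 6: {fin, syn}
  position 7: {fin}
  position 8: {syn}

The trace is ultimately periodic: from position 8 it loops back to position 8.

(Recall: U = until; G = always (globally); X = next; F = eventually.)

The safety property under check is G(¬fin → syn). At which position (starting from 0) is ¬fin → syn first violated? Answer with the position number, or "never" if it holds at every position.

Check ¬fin → syn at each position in order: 0 ✓, 1 ✓, 2 ✓, 3 ✓.
At position 4 the labels are {}, so ¬fin → syn is false there. This is the first violation.

4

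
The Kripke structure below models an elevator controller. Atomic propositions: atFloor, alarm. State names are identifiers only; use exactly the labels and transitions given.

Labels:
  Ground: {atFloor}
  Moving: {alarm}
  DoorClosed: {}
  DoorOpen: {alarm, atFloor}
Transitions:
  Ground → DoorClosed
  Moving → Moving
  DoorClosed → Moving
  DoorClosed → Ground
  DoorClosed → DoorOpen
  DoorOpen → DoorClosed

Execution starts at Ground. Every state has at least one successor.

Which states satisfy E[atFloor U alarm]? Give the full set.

States satisfying atFloor: {Ground, DoorOpen}.
States satisfying alarm: {Moving, DoorOpen}.
States satisfying E[atFloor U alarm]: {Moving, DoorOpen}.

{Moving, DoorOpen}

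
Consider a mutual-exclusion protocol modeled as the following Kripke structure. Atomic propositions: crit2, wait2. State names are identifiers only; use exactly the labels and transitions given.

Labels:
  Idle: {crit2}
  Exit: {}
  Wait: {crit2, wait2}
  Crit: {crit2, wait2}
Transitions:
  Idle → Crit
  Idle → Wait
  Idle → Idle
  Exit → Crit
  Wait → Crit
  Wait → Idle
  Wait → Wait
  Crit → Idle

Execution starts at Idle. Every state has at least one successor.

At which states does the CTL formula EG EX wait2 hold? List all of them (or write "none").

States satisfying EX wait2: {Idle, Exit, Wait}.
States satisfying EG EX wait2: {Idle, Wait}.

{Idle, Wait}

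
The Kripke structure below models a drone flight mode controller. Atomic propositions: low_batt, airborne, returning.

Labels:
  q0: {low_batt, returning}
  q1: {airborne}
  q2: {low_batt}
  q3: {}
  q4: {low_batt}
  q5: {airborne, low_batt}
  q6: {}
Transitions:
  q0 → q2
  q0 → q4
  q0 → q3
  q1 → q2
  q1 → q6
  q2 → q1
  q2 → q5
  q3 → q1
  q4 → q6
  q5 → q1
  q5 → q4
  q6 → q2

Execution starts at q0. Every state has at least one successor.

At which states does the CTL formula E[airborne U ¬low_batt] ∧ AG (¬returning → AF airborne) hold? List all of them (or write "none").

States satisfying airborne: {q1, q5}.
States satisfying ¬low_batt: {q1, q3, q6}.
States satisfying E[airborne U ¬low_batt]: {q1, q3, q5, q6}.
States satisfying ¬returning → AF airborne: {q0, q1, q2, q3, q4, q5, q6}.
States satisfying AG (¬returning → AF airborne): {q0, q1, q2, q3, q4, q5, q6}.
States satisfying E[airborne U ¬low_batt] ∧ AG (¬returning → AF airborne): {q1, q3, q5, q6}.

{q1, q3, q5, q6}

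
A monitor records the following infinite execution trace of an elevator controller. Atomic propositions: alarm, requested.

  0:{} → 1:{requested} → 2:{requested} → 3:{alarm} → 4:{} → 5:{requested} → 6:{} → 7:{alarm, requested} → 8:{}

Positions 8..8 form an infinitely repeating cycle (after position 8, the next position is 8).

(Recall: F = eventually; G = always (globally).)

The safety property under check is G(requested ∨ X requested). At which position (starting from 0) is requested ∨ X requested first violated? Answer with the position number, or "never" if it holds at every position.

3

Check requested ∨ X requested at each position in order: 0 ✓, 1 ✓, 2 ✓.
At position 3 the labels are {alarm} and the next position 4 has {}, so requested ∨ X requested is false there. This is the first violation.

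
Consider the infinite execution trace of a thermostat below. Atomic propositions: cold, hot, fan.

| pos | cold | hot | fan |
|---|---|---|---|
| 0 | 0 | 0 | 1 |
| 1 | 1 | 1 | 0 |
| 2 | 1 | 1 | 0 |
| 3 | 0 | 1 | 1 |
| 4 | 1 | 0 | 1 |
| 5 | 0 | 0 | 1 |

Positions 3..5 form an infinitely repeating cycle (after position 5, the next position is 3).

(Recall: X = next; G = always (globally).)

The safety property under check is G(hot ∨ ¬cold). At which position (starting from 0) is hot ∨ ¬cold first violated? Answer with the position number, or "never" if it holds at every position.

4

Check hot ∨ ¬cold at each position in order: 0 ✓, 1 ✓, 2 ✓, 3 ✓.
At position 4 the labels are {cold, fan}, so hot ∨ ¬cold is false there. This is the first violation.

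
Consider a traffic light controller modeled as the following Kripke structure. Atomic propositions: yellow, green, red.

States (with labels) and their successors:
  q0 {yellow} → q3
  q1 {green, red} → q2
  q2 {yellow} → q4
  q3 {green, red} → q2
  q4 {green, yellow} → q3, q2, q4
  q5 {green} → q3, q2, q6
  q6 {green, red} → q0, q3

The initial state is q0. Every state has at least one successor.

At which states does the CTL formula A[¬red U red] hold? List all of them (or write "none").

States satisfying ¬red: {q0, q2, q4, q5}.
States satisfying red: {q1, q3, q6}.
States satisfying A[¬red U red]: {q0, q1, q3, q6}.

{q0, q1, q3, q6}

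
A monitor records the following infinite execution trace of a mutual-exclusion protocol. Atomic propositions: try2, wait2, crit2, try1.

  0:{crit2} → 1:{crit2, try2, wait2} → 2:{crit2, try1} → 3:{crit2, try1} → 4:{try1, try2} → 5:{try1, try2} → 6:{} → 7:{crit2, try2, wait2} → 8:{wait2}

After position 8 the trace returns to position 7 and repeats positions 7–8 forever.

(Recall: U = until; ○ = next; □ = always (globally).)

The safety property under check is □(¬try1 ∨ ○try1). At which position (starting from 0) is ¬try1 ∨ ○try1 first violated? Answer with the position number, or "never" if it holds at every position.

5

Check ¬try1 ∨ ○try1 at each position in order: 0 ✓, 1 ✓, 2 ✓, 3 ✓, 4 ✓.
At position 5 the labels are {try1, try2} and the next position 6 has {}, so ¬try1 ∨ ○try1 is false there. This is the first violation.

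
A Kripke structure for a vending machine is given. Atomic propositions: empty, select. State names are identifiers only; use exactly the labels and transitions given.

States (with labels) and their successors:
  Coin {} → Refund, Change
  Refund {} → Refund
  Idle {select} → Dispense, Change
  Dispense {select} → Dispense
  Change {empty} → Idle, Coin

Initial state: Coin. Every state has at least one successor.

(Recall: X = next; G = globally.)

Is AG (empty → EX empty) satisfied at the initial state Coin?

States satisfying empty → EX empty: {Coin, Refund, Idle, Dispense}.
States satisfying AG (empty → EX empty): {Refund, Dispense}.
Change is reachable from Coin and violates empty → EX empty, so AG fails at Coin.
Coin ∉ Sat(AG (empty → EX empty)).

Violated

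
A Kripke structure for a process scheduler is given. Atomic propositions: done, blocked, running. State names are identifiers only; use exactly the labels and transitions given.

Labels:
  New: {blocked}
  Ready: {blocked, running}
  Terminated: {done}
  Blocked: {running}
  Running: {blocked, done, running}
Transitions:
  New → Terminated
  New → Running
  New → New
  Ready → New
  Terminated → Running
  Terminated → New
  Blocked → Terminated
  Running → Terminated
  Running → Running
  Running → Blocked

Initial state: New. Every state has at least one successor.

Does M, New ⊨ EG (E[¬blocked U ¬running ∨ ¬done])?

States satisfying E[¬blocked U ¬running ∨ ¬done]: {New, Ready, Terminated, Blocked}.
States satisfying EG (E[¬blocked U ¬running ∨ ¬done]): {New, Ready, Terminated, Blocked}.
New ∈ Sat(EG (E[¬blocked U ¬running ∨ ¬done])).

Holds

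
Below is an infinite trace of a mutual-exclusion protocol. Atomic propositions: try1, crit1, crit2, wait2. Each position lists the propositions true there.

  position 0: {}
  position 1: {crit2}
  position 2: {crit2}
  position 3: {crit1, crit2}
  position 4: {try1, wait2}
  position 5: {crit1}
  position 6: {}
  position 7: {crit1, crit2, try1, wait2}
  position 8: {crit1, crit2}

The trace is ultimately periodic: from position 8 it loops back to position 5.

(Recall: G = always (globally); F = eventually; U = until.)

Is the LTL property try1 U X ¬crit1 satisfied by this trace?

Walking from position 0: X ¬crit1 first holds at position 0, and try1 holds at every earlier position along the way, so try1 U X ¬crit1 holds.

Holds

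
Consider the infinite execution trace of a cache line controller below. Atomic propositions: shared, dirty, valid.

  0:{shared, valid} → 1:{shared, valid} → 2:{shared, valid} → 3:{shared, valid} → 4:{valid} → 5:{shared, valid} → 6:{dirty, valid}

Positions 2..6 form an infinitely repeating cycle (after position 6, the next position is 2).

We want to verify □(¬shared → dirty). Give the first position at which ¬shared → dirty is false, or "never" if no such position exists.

4

Check ¬shared → dirty at each position in order: 0 ✓, 1 ✓, 2 ✓, 3 ✓.
At position 4 the labels are {valid}, so ¬shared → dirty is false there. This is the first violation.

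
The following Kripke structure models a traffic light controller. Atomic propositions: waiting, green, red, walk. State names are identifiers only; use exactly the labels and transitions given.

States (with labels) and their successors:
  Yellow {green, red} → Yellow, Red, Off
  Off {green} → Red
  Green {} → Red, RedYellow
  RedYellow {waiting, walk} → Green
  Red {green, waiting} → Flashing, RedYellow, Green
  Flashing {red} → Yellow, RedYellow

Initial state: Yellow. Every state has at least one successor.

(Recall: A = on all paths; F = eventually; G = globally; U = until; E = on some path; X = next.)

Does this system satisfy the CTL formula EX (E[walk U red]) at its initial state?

Satisfied

States satisfying E[walk U red]: {Yellow, Flashing}.
States satisfying EX (E[walk U red]): {Yellow, Red, Flashing}.
Yellow ∈ Sat(EX (E[walk U red])).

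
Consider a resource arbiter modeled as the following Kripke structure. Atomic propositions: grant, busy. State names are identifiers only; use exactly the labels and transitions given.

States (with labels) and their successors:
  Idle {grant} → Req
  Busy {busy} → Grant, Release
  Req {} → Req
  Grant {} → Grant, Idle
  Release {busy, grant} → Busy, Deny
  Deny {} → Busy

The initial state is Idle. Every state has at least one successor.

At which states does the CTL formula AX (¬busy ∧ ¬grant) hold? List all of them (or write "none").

States satisfying ¬busy ∧ ¬grant: {Req, Grant, Deny}.
States satisfying AX (¬busy ∧ ¬grant): {Idle, Req}.

{Idle, Req}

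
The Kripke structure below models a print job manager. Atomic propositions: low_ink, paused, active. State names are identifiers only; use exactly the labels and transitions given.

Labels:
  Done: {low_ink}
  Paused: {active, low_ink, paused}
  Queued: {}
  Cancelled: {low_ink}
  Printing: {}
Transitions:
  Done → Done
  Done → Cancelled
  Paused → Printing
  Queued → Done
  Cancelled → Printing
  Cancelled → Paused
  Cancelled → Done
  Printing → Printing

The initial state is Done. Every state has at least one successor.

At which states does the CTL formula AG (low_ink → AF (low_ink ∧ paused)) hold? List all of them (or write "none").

States satisfying low_ink → AF (low_ink ∧ paused): {Paused, Queued, Printing}.
States satisfying AG (low_ink → AF (low_ink ∧ paused)): {Paused, Printing}.

{Paused, Printing}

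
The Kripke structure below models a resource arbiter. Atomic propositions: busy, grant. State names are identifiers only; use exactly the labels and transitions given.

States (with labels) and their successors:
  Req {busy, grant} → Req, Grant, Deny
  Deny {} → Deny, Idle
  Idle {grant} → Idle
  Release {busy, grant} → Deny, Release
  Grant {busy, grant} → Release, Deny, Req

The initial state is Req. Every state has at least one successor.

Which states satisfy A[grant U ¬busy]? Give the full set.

{Deny, Idle}

States satisfying grant: {Req, Idle, Release, Grant}.
States satisfying ¬busy: {Deny, Idle}.
States satisfying A[grant U ¬busy]: {Deny, Idle}.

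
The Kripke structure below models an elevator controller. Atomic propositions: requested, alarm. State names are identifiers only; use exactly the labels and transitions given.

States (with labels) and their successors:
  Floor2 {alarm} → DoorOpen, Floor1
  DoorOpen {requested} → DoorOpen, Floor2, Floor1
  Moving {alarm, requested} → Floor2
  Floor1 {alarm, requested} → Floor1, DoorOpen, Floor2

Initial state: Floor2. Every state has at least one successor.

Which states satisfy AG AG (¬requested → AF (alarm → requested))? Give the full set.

{Floor2, DoorOpen, Moving, Floor1}

States satisfying AG (¬requested → AF (alarm → requested)): {Floor2, DoorOpen, Moving, Floor1}.
States satisfying AG AG (¬requested → AF (alarm → requested)): {Floor2, DoorOpen, Moving, Floor1}.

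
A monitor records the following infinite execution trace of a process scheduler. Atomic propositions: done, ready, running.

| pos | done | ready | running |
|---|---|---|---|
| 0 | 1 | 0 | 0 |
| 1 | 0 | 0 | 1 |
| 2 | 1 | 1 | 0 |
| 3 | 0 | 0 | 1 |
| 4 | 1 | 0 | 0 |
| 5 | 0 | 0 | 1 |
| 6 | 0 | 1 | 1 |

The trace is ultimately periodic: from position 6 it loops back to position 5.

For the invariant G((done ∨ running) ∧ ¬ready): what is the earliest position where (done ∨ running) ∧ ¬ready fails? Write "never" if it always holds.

2

Check (done ∨ running) ∧ ¬ready at each position in order: 0 ✓, 1 ✓.
At position 2 the labels are {done, ready}, so (done ∨ running) ∧ ¬ready is false there. This is the first violation.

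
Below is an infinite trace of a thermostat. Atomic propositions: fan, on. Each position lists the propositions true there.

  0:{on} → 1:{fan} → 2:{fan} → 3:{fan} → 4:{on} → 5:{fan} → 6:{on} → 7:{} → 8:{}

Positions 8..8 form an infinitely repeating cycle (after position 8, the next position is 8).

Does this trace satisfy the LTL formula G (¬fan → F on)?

¬fan → F on must hold at every position from 0 onward. It fails at position 7, so G (¬fan → F on) is false.
Positions where ¬fan holds: 0, 4, 6, 7, 8.
Check F on at each: 0→ok, 4→ok, 6→ok, 7→fails, 8→fails.

Does not hold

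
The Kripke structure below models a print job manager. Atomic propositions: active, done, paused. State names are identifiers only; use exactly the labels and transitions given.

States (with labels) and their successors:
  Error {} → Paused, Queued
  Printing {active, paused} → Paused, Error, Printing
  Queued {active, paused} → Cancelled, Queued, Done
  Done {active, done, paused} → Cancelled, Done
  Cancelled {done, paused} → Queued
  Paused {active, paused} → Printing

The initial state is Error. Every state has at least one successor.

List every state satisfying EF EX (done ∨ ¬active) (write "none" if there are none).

{Error, Printing, Queued, Done, Cancelled, Paused}

States satisfying EX (done ∨ ¬active): {Printing, Queued, Done}.
States satisfying EF EX (done ∨ ¬active): {Error, Printing, Queued, Done, Cancelled, Paused}.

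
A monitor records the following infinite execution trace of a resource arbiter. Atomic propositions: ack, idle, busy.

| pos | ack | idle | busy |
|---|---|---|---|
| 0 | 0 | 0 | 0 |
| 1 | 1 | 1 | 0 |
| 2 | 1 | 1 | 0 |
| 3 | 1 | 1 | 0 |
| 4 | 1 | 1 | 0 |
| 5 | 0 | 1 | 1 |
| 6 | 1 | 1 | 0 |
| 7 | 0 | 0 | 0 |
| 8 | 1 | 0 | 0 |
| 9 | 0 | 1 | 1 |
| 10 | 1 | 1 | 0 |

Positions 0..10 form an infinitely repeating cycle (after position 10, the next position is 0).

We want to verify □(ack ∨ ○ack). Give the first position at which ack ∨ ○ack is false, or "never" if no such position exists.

ack ∨ ○ack holds at every position 0..10, and those are all the positions the trace ever visits, so the invariant □(ack ∨ ○ack) is never violated.

never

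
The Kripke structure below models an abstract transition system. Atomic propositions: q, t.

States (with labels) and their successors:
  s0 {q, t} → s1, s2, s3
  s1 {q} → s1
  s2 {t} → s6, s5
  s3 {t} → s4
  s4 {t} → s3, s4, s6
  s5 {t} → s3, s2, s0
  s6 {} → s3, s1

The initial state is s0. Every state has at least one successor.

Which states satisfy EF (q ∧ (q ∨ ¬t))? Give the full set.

{s0, s1, s2, s3, s4, s5, s6}

States satisfying q ∧ (q ∨ ¬t): {s0, s1}.
States satisfying EF (q ∧ (q ∨ ¬t)): {s0, s1, s2, s3, s4, s5, s6}.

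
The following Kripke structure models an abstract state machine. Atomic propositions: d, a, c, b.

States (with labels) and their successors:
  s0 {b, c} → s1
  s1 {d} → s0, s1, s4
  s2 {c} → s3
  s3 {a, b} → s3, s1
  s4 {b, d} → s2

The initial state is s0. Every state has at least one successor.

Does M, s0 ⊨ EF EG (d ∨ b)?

Yes

States satisfying EG (d ∨ b): {s0, s1, s3}.
States satisfying EF EG (d ∨ b): {s0, s1, s2, s3, s4}.
Some path from s0 reaches a state where EG (d ∨ b) holds.
s0 ∈ Sat(EF EG (d ∨ b)).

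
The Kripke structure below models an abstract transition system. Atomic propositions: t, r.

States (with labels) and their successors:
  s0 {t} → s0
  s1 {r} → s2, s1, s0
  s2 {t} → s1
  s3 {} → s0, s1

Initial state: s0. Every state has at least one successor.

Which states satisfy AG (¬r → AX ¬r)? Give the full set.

States satisfying ¬r → AX ¬r: {s0, s1}.
States satisfying AG (¬r → AX ¬r): {s0}.

{s0}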